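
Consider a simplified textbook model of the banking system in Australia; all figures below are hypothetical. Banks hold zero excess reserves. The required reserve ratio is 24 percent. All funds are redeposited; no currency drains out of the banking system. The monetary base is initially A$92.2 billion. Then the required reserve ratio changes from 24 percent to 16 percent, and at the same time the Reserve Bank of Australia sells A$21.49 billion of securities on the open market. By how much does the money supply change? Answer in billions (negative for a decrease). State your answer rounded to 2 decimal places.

Before: m₁ = 1 / (0.24) ≈ 4.16667, MB₁ = 92.2, so M₁ = 4.16667 × 92.2 ≈ 384.167 billion.
After: m₂ = 1 / (0.16) = 6.25, MB₂ = 92.2 − 21.49 = 70.71, so M₂ = 6.25 × 70.71 = 441.9375 billion.
ΔM = M₂ − M₁ = 441.9375 − 384.167 = 57.7705 billion.

A$57.77 billion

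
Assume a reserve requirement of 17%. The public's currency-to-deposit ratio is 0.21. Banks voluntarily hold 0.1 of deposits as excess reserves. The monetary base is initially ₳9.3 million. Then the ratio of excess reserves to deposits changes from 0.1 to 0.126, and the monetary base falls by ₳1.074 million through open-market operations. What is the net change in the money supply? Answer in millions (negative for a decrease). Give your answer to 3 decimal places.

-3.773 million

Before: m₁ = (1 + 0.21) / (0.17 + 0.1 + 0.21) ≈ 2.52083, MB₁ = 9.3, so M₁ = 2.52083 × 9.3 ≈ 23.4437 million.
After: m₂ = (1 + 0.21) / (0.17 + 0.126 + 0.21) ≈ 2.39130, MB₂ = 9.3 − 1.074 = 8.226, so M₂ = 2.39130 × 8.226 ≈ 19.6708 million.
ΔM = M₂ − M₁ = 19.6708 − 23.4437 = -3.7729 million.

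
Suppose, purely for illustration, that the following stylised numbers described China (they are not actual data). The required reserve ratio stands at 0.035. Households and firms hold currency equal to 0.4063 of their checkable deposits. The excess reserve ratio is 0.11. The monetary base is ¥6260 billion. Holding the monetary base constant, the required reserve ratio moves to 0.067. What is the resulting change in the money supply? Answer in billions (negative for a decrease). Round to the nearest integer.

Initially m₁ = (1 + 0.4063) / (0.035 + 0.11 + 0.4063) ≈ 2.55088, so M₁ = 2.55088 × 6260 = 15968.5088 billion.
After the change m₂ = (1 + 0.4063) / (0.067 + 0.11 + 0.4063) ≈ 2.41094, so M₂ = 2.41094 × 6260 = 15092.4844 billion.
ΔM = M₂ − M₁ = 15092.4844 − 15968.5088 = -876.0244 billion.

-876 billion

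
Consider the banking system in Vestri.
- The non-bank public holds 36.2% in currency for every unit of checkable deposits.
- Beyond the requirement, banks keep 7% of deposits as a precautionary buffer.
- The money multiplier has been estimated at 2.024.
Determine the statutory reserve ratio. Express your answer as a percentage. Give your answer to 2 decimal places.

24.09%

Using m = 2.024. Since m = (1 + c)/(c + rr + e), the denominator satisfies c + rr + e = (1 + c)/m = (1 + 0.362) / 2.024 ≈ 0.672925.
With c = 0.362 and e = 0.07, the statutory reserve ratio is 0.672925 − 0.362 − 0.07 = 0.240925.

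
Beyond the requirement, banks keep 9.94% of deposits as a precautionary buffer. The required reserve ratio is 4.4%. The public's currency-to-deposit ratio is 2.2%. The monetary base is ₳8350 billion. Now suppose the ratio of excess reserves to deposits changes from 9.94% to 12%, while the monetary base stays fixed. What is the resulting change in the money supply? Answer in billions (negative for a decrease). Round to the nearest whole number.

-5714 billion

Initially m₁ = (1 + 0.022) / (0.044 + 0.0994 + 0.022) ≈ 6.17896, so M₁ = 6.17896 × 8350 = 51594.316 billion.
After the change m₂ = (1 + 0.022) / (0.044 + 0.12 + 0.022) ≈ 5.49462, so M₂ = 5.49462 × 8350 = 45880.077 billion.
ΔM = M₂ − M₁ = 45880.077 − 51594.316 = -5714.239 billion.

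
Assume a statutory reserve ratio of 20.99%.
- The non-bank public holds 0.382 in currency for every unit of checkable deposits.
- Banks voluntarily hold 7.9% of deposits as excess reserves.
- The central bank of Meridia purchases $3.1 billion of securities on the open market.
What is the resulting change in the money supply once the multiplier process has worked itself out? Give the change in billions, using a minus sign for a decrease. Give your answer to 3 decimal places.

$6.386 billion

The money multiplier is m = (1 + c) / (rr + e + c) = (1 + 0.382) / (0.2099 + 0.079 + 0.382) ≈ 2.05992.
The purchase adds 3.1 billion of base, so ΔM = m × ΔMB = 2.05992 × (+3.1) ≈ 6.3858 billion.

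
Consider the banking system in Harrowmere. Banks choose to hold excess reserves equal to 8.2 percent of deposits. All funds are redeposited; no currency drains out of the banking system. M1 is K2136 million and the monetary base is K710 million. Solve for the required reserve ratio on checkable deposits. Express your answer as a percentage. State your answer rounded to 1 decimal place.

25.0%

Using m = M/MB = 2136/710 ≈ 3.008451. Since m = (1 + c)/(c + rr + e), the denominator satisfies c + rr + e = (1 + c)/m = (1 + 0) / 3.008451 ≈ 0.332397.
With c = 0 and e = 0.082, the required reserve ratio on checkable deposits is 0.332397 − 0 − 0.082 = 0.250397.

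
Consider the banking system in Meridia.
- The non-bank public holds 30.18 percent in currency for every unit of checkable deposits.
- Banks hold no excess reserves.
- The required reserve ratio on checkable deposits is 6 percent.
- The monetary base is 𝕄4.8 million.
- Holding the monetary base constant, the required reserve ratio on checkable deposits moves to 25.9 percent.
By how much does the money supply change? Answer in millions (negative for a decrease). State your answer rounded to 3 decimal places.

Initially m₁ = (1 + 0.3018) / (0.06 + 0.3018) ≈ 3.59812, so M₁ = 3.59812 × 4.8 ≈ 17.271 million.
After the change m₂ = (1 + 0.3018) / (0.259 + 0.3018) ≈ 2.32133, so M₂ = 2.32133 × 4.8 ≈ 11.1424 million.
ΔM = M₂ − M₁ = 11.1424 − 17.271 = -6.1286 million.

-6.129 million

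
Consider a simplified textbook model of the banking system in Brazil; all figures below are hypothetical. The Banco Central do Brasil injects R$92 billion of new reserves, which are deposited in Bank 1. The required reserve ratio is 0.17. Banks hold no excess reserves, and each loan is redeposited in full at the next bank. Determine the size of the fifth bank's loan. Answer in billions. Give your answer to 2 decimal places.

Each bank lends a fraction (1 − rr) = 0.8300 of the deposit it receives, so Bank 5 receives 92·0.8300^4 and lends 92·0.8300^5 ≈ 36.2392 billion.

R$36.24 billion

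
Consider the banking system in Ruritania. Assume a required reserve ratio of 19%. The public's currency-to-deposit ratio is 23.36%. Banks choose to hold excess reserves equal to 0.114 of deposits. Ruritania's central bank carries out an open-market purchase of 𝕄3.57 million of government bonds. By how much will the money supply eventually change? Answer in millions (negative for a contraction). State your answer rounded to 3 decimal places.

𝕄8.192 million

The money multiplier is m = (1 + c) / (rr + e + c) = (1 + 0.2336) / (0.19 + 0.114 + 0.2336) ≈ 2.29464.
The purchase adds 3.57 million of base, so ΔM = m × ΔMB = 2.29464 × (+3.57) ≈ 8.1919 million.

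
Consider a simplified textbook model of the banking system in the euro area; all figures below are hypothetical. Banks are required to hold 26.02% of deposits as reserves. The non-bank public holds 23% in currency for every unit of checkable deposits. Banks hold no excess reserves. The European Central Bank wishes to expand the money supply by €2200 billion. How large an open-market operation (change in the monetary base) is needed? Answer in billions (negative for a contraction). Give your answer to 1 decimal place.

€876.8 billion

The money multiplier is m = (1 + c) / (rr + c) = (1 + 0.23) / (0.2602 + 0.23) ≈ 2.509180.
ΔMB = ΔM / m = (+2200) / 2.509180 ≈ 876.7805 billion.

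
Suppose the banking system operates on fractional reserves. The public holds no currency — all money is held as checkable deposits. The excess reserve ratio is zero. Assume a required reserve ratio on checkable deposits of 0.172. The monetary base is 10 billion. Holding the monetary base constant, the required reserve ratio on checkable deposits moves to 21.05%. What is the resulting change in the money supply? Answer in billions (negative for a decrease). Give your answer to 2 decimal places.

Initially m₁ = 1 / (0.172) ≈ 5.8140, so M₁ = 5.8140 × 10 = 58.14 billion.
After the change m₂ = 1 / (0.2105) ≈ 4.7506, so M₂ = 4.7506 × 10 = 47.506 billion.
ΔM = M₂ − M₁ = 47.506 − 58.14 = -10.634 billion.

-10.63 billion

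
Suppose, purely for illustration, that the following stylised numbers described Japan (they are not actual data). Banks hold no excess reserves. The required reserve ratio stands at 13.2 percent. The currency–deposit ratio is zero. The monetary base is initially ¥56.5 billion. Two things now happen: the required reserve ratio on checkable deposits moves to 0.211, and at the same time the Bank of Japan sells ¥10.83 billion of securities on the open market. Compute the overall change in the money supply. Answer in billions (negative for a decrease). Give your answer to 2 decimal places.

-211.58 billion

Before: m₁ = 1 / (0.132) ≈ 7.57576, MB₁ = 56.5, so M₁ = 7.57576 × 56.5 ≈ 428.0304 billion.
After: m₂ = 1 / (0.211) ≈ 4.73934, MB₂ = 56.5 − 10.83 = 45.67, so M₂ = 4.73934 × 45.67 ≈ 216.4457 billion.
ΔM = M₂ − M₁ = 216.4457 − 428.0304 = -211.5847 billion.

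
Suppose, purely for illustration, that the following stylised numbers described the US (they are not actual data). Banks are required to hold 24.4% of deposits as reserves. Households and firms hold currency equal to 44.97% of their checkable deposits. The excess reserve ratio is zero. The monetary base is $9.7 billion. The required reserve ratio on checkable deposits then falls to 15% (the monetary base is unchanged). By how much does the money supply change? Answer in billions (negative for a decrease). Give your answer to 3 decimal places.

Initially m₁ = (1 + 0.4497) / (0.244 + 0.4497) ≈ 2.08981, so M₁ = 2.08981 × 9.7 ≈ 20.2712 billion.
After the change m₂ = (1 + 0.4497) / (0.15 + 0.4497) ≈ 2.41738, so M₂ = 2.41738 × 9.7 ≈ 23.4486 billion.
ΔM = M₂ − M₁ = 23.4486 − 20.2712 = 3.1774 billion.

$3.177 billion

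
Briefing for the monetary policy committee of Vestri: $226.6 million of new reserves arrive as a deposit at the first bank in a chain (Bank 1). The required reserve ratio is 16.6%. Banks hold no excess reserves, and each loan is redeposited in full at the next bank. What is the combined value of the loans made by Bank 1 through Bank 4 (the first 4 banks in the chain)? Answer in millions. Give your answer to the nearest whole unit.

$588 million

Bank i lends (1 − rr)^i of the original deposit: Bank 1 lends 226.6·0.8340 = 188.9844, Bank 2 lends 226.6·0.8340² ≈ 157.6130, and so on.
Summing a geometric series: total = 226.6·[0.8340·(1 − 0.8340^4) / (1 − 0.8340)] ≈ 587.6753 million.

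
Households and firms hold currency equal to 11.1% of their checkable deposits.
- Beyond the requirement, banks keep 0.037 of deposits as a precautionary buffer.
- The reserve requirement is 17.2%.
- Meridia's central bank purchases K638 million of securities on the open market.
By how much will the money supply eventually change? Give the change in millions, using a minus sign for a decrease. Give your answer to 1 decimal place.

The money multiplier is m = (1 + c) / (rr + e + c) = (1 + 0.111) / (0.172 + 0.037 + 0.111) ≈ 3.47188.
The purchase adds 638 million of base, so ΔM = m × ΔMB = 3.47188 × (+638) ≈ 2215.0594 million.

K2215.1 million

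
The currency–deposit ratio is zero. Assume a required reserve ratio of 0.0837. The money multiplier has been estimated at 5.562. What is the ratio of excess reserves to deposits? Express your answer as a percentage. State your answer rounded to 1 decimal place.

Using m = 5.562. Since m = (1 + c)/(c + rr + e), the denominator satisfies c + rr + e = (1 + c)/m = (1 + 0) / 5.562 ≈ 0.179791.
With c = 0 and rr = 0.0837, the ratio of excess reserves to deposits is 0.179791 − 0 − 0.0837 = 0.096091.

9.6%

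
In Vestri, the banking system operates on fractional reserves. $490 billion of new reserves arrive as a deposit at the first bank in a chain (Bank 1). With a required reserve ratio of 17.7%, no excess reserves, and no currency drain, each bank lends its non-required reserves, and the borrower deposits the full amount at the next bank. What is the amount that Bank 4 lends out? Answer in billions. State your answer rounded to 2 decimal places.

$224.80 billion

Each bank lends a fraction (1 − rr) = 0.8230 of the deposit it receives, so Bank 4 receives 490·0.8230^3 and lends 490·0.8230^4 ≈ 224.7995 billion.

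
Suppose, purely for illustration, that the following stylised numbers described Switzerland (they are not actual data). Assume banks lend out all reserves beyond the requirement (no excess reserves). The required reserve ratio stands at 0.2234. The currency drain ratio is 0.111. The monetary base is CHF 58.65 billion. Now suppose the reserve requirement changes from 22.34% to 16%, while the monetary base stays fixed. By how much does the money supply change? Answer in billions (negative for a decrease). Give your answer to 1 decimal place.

CHF 45.6 billion

Initially m₁ = (1 + 0.111) / (0.2234 + 0.111) ≈ 3.3224, so M₁ = 3.3224 × 58.65 ≈ 194.8588 billion.
After the change m₂ = (1 + 0.111) / (0.16 + 0.111) ≈ 4.0996, so M₂ = 4.0996 × 58.65 ≈ 240.4415 billion.
ΔM = M₂ − M₁ = 240.4415 − 194.8588 = 45.5827 billion.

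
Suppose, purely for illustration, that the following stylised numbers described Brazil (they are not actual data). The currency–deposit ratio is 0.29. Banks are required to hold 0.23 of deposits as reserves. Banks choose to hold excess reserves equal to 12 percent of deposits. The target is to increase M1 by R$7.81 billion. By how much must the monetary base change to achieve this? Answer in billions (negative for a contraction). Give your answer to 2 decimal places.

The money multiplier is m = (1 + c) / (rr + e + c) = (1 + 0.29) / (0.23 + 0.12 + 0.29) ≈ 2.0156.
ΔMB = ΔM / m = (+7.81) / 2.0156 ≈ 3.8748 billion.

R$3.87 billion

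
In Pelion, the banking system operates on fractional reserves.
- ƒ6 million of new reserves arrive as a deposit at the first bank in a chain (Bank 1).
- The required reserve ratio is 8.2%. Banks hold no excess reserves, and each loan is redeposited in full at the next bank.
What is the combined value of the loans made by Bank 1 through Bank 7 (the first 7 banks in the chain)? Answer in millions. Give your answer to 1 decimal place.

Bank i lends (1 − rr)^i of the original deposit: Bank 1 lends 6·0.9180 = 5.5080, Bank 2 lends 6·0.9180² ≈ 5.0563, and so on.
Summing a geometric series: total = 6·[0.9180·(1 − 0.9180^7) / (1 − 0.9180)] ≈ 30.2663 million.

ƒ30.3 million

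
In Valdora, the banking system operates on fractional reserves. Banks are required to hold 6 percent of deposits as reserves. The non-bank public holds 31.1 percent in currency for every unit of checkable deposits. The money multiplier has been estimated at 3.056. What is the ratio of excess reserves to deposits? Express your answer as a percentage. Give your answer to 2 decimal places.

5.80%

Using m = 3.056. Since m = (1 + c)/(c + rr + e), the denominator satisfies c + rr + e = (1 + c)/m = (1 + 0.311) / 3.056 ≈ 0.428992.
With c = 0.311 and rr = 0.06, the ratio of excess reserves to deposits is 0.428992 − 0.311 − 0.06 = 0.057992.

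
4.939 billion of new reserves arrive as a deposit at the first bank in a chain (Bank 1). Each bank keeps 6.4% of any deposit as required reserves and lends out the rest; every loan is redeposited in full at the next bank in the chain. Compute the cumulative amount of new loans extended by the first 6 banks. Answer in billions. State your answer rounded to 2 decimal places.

23.66 billion

Bank i lends (1 − rr)^i of the original deposit: Bank 1 lends 4.939·0.9360 ≈ 4.6229, Bank 2 lends 4.939·0.9360² ≈ 4.3270, and so on.
Summing a geometric series: total = 4.939·[0.9360·(1 − 0.9360^6) / (1 − 0.9360)] ≈ 23.6604 billion.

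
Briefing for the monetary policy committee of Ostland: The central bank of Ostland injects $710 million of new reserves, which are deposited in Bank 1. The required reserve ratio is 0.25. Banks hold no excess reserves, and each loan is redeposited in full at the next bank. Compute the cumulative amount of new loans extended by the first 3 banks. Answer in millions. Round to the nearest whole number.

Bank i lends (1 − rr)^i of the original deposit: Bank 1 lends 710·0.7500 = 532.5000, Bank 2 lends 710·0.7500² = 399.3750, and so on.
Summing a geometric series: total = 710·[0.7500·(1 − 0.7500^3) / (1 − 0.7500)] ≈ 1231.4062 million.

$1231 million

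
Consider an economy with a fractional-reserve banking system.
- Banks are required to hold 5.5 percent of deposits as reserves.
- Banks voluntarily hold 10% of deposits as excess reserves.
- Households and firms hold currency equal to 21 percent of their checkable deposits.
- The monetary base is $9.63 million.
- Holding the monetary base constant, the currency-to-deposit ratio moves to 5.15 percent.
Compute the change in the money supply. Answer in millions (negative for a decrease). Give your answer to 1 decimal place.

Initially m₁ = (1 + 0.21) / (0.055 + 0.1 + 0.21) ≈ 3.3151, so M₁ = 3.3151 × 9.63 ≈ 31.9244 million.
After the change m₂ = (1 + 0.0515) / (0.055 + 0.1 + 0.0515) ≈ 5.0920, so M₂ = 5.0920 × 9.63 ≈ 49.036 million.
ΔM = M₂ − M₁ = 49.036 − 31.9244 = 17.1116 million.

$17.1 million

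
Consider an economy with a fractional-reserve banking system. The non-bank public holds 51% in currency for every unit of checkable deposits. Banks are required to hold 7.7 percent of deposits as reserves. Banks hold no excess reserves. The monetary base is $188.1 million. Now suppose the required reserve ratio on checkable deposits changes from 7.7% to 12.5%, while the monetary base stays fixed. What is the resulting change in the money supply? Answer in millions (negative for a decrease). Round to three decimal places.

-36.576 million

Initially m₁ = (1 + 0.51) / (0.077 + 0.51) ≈ 2.5724020, so M₁ = 2.5724020 × 188.1 ≈ 483.8688 million.
After the change m₂ = (1 + 0.51) / (0.125 + 0.51) ≈ 2.3779528, so M₂ = 2.3779528 × 188.1 ≈ 447.2929 million.
ΔM = M₂ − M₁ = 447.2929 − 483.8688 = -36.5759 million.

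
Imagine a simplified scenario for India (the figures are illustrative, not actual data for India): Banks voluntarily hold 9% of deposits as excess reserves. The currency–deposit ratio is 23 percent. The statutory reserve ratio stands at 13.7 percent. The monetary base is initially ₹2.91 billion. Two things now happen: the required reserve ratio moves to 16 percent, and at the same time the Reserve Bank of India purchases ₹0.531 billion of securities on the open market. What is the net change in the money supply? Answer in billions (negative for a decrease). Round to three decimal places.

Before: m₁ = (1 + 0.23) / (0.137 + 0.09 + 0.23) ≈ 2.69147, MB₁ = 2.91, so M₁ = 2.69147 × 2.91 ≈ 7.8322 billion.
After: m₂ = (1 + 0.23) / (0.16 + 0.09 + 0.23) = 2.56250, MB₂ = 2.91 + 0.531 = 3.441, so M₂ = 2.56250 × 3.441 ≈ 8.8176 billion.
ΔM = M₂ − M₁ = 8.8176 − 7.8322 = 0.9854 billion.

₹0.985 billion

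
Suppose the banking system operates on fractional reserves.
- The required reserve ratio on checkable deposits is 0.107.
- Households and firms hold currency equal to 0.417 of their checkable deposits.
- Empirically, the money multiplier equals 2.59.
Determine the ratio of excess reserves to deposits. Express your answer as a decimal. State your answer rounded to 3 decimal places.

Using m = 2.59. Since m = (1 + c)/(c + rr + e), the denominator satisfies c + rr + e = (1 + c)/m = (1 + 0.417) / 2.59 ≈ 0.547104.
With c = 0.417 and rr = 0.107, the ratio of excess reserves to deposits is 0.547104 − 0.417 − 0.107 = 0.023104.

0.023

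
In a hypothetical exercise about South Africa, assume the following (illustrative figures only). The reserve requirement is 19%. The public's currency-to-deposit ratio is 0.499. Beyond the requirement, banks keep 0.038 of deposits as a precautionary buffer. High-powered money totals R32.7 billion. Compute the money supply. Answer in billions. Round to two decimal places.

R67.42 billion

The money multiplier is m = (1 + c) / (rr + e + c) = (1 + 0.499) / (0.19 + 0.038 + 0.499) ≈ 2.06190.
So M = m × MB = 2.06190 × 32.7 ≈ 67.4241 billion.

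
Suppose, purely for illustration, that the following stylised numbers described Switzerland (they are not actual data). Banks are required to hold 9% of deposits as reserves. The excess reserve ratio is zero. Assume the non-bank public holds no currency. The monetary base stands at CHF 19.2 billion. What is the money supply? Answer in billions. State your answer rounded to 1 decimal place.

With no currency drain or excess reserves, the money multiplier is m = 1/rr = 1/0.09 ≈ 11.1111.
Money supply M = m × MB = 11.1111 × 19.2 ≈ 213.3331 billion.

CHF 213.3 billion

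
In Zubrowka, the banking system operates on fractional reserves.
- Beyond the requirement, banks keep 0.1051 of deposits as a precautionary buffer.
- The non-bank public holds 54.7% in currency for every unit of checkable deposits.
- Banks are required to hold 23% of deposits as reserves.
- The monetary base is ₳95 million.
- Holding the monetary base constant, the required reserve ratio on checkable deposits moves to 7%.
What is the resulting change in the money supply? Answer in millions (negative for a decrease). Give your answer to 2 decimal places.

Initially m₁ = (1 + 0.547) / (0.23 + 0.1051 + 0.547) ≈ 1.75377, so M₁ = 1.75377 × 95 ≈ 166.6081 million.
After the change m₂ = (1 + 0.547) / (0.07 + 0.1051 + 0.547) ≈ 2.14236, so M₂ = 2.14236 × 95 = 203.5242 million.
ΔM = M₂ − M₁ = 203.5242 − 166.6081 = 36.9161 million.

₳36.92 million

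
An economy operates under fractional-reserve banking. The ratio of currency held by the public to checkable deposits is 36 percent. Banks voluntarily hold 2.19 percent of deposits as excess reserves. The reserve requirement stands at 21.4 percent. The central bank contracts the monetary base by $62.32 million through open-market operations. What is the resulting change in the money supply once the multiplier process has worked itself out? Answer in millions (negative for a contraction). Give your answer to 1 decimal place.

-142.2 million

The money multiplier is m = (1 + c) / (rr + e + c) = (1 + 0.36) / (0.214 + 0.0219 + 0.36) ≈ 2.2823.
The sale removes 62.32 million of base, so ΔM = m × ΔMB = 2.2823 × (−62.32) ≈ -142.2329 million.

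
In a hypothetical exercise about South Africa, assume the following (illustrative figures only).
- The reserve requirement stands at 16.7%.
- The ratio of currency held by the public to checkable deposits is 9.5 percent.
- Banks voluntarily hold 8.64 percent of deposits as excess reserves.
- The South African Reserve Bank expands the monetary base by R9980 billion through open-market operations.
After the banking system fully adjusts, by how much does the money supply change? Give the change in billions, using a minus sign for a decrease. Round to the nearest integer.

R31367 billion

The money multiplier is m = (1 + c) / (rr + e + c) = (1 + 0.095) / (0.167 + 0.0864 + 0.095) ≈ 3.14294.
The purchase adds 9980 billion of base, so ΔM = m × ΔMB = 3.14294 × (+9980) = 31366.5412 billion.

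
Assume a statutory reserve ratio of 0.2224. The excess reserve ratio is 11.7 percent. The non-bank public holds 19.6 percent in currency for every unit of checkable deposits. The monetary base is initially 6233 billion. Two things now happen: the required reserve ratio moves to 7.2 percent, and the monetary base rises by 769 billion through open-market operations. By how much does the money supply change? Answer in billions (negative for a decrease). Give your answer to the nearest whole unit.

Before: m₁ = (1 + 0.196) / (0.2224 + 0.117 + 0.196) ≈ 2.23384, MB₁ = 6233, so M₁ = 2.23384 × 6233 ≈ 13923.5247 billion.
After: m₂ = (1 + 0.196) / (0.072 + 0.117 + 0.196) ≈ 3.10649, MB₂ = 6233 + 769 = 7002, so M₂ = 3.10649 × 7002 ≈ 21751.643 billion.
ΔM = M₂ − M₁ = 21751.643 − 13923.5247 = 7828.1183 billion.

7828 billion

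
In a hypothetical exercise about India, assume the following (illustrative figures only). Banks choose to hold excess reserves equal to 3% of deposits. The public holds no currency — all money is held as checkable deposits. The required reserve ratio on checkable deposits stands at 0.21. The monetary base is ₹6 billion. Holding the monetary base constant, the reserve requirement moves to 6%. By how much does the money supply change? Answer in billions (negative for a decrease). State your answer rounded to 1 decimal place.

Initially m₁ = 1 / (0.21 + 0.03) ≈ 4.1667, so M₁ = 4.1667 × 6 = 25.0002 billion.
After the change m₂ = 1 / (0.06 + 0.03) ≈ 11.1111, so M₂ = 11.1111 × 6 = 66.6666 billion.
ΔM = M₂ − M₁ = 66.6666 − 25.0002 = 41.6664 billion.

₹41.7 billion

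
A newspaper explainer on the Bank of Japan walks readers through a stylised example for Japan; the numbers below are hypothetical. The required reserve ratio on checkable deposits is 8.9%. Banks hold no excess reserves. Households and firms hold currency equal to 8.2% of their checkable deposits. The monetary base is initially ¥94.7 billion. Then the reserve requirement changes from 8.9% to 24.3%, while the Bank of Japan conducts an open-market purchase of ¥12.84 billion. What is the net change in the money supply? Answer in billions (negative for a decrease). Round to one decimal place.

-241.2 billion

Before: m₁ = (1 + 0.082) / (0.089 + 0.082) ≈ 6.32749, MB₁ = 94.7, so M₁ = 6.32749 × 94.7 ≈ 599.2133 billion.
After: m₂ = (1 + 0.082) / (0.243 + 0.082) ≈ 3.32923, MB₂ = 94.7 + 12.84 = 107.54, so M₂ = 3.32923 × 107.54 ≈ 358.0254 billion.
ΔM = M₂ − M₁ = 358.0254 − 599.2133 = -241.1879 billion.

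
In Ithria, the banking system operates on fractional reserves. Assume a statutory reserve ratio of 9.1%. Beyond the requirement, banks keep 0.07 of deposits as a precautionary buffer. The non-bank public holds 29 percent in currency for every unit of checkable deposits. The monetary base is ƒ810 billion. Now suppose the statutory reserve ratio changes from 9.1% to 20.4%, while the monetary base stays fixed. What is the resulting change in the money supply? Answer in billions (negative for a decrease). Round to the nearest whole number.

-464 billion

Initially m₁ = (1 + 0.29) / (0.091 + 0.07 + 0.29) ≈ 2.8603, so M₁ = 2.8603 × 810 = 2316.843 billion.
After the change m₂ = (1 + 0.29) / (0.204 + 0.07 + 0.29) ≈ 2.2872, so M₂ = 2.2872 × 810 = 1852.632 billion.
ΔM = M₂ − M₁ = 1852.632 − 2316.843 = -464.211 billion.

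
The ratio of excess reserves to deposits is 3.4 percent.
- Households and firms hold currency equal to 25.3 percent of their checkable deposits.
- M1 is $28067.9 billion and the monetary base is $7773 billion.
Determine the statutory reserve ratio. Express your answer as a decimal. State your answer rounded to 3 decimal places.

Using m = M/MB = 28067.9/7773 ≈ 3.610948. Since m = (1 + c)/(c + rr + e), the denominator satisfies c + rr + e = (1 + c)/m = (1 + 0.253) / 3.610948 ≈ 0.347000.
With c = 0.253 and e = 0.034, the statutory reserve ratio is 0.347000 − 0.253 − 0.034 = 0.06.

0.060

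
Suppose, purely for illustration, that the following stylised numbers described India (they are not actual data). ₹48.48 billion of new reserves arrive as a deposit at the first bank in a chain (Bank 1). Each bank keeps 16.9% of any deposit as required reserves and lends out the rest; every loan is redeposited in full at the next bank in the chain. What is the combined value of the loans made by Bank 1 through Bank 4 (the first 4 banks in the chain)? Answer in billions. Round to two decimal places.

Bank i lends (1 − rr)^i of the original deposit: Bank 1 lends 48.48·0.8310 ≈ 40.2869, Bank 2 lends 48.48·0.8310² ≈ 33.4784, and so on.
Summing a geometric series: total = 48.48·[0.8310·(1 − 0.8310^4) / (1 − 0.8310)] ≈ 124.7047 billion.

₹124.70 billion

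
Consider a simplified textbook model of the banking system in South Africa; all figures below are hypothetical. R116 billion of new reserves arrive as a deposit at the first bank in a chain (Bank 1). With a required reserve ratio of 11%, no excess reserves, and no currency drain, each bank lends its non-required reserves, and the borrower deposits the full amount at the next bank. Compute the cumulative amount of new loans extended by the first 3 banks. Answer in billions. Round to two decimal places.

Bank i lends (1 − rr)^i of the original deposit: Bank 1 lends 116·0.8900 = 103.2400, Bank 2 lends 116·0.8900² = 91.8836, and so on.
Summing a geometric series: total = 116·[0.8900·(1 − 0.8900^3) / (1 − 0.8900)] ≈ 276.9000 billion.

R276.90 billion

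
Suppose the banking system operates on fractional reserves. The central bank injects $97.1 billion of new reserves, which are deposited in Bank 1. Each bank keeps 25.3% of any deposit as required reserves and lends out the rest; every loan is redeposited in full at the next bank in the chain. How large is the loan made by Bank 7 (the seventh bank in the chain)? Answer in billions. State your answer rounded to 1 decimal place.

Each bank lends a fraction (1 − rr) = 0.7470 of the deposit it receives, so Bank 7 receives 97.1·0.7470^6 and lends 97.1·0.7470^7 ≈ 12.6027 billion.

$12.6 billion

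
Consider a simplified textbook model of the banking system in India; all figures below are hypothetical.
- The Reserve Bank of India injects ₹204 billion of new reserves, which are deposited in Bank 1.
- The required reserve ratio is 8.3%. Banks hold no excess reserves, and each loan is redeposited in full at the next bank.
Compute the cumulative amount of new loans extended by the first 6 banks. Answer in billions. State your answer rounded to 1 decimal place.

₹913.7 billion

Bank i lends (1 − rr)^i of the original deposit: Bank 1 lends 204·0.9170 = 187.0680, Bank 2 lends 204·0.9170² ≈ 171.5414, and so on.
Summing a geometric series: total = 204·[0.9170·(1 − 0.9170^6) / (1 − 0.9170)] ≈ 913.7307 billion.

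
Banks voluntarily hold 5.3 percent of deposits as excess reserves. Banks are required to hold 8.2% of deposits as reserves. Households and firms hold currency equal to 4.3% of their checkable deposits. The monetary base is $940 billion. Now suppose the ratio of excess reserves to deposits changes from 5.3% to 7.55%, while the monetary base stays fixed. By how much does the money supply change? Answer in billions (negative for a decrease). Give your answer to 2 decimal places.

Initially m₁ = (1 + 0.043) / (0.082 + 0.053 + 0.043) ≈ 5.859551, so M₁ = 5.859551 × 940 ≈ 5507.9779 billion.
After the change m₂ = (1 + 0.043) / (0.082 + 0.0755 + 0.043) ≈ 5.201995, so M₂ = 5.201995 × 940 = 4889.8753 billion.
ΔM = M₂ − M₁ = 4889.8753 − 5507.9779 = -618.1026 billion.

-618.10 billion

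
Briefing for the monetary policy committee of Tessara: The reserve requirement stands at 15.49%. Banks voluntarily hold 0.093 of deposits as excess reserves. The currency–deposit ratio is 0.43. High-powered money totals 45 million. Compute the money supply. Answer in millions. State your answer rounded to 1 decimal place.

The money multiplier is m = (1 + c) / (rr + e + c) = (1 + 0.43) / (0.1549 + 0.093 + 0.43) ≈ 2.1095.
So M = m × MB = 2.1095 × 45 = 94.9275 million.

94.9 million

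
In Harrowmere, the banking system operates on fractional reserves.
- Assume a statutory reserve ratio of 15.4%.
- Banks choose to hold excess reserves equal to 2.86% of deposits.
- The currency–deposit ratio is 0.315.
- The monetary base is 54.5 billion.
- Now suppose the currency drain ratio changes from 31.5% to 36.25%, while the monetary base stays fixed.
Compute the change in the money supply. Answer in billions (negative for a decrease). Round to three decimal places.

Initially m₁ = (1 + 0.315) / (0.154 + 0.0286 + 0.315) ≈ 2.642685, so M₁ = 2.642685 × 54.5 ≈ 144.0263 billion.
After the change m₂ = (1 + 0.3625) / (0.154 + 0.0286 + 0.3625) ≈ 2.499541, so M₂ = 2.499541 × 54.5 ≈ 136.225 billion.
ΔM = M₂ − M₁ = 136.225 − 144.0263 = -7.8013 billion.

-7.801 billion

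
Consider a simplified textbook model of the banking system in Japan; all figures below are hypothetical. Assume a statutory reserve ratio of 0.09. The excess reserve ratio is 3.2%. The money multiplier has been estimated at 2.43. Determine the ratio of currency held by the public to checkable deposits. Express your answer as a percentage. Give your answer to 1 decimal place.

Using m = 2.43. From m = (1 + c)/(c + rr + e), rearranging gives 1 + c = m·(c + rr + e), so c·(1 − m) = m·(rr + e) − 1.
Hence c = [m·(rr + e) − 1]/(1 − m) = [2.43 × (0.09 + 0.032) − 1] / (1 − 2.43) ≈ 0.491986.

49.2%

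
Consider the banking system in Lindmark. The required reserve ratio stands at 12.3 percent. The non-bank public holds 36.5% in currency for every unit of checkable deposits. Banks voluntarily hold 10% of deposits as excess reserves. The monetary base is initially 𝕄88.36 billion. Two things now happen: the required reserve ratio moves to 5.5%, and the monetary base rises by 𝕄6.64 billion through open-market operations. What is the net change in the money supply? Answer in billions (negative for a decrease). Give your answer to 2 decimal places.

𝕄44.25 billion

Before: m₁ = (1 + 0.365) / (0.123 + 0.1 + 0.365) ≈ 2.32143, MB₁ = 88.36, so M₁ = 2.32143 × 88.36 ≈ 205.1216 billion.
After: m₂ = (1 + 0.365) / (0.055 + 0.1 + 0.365) = 2.62500, MB₂ = 88.36 + 6.64 = 95, so M₂ = 2.62500 × 95 = 249.375 billion.
ΔM = M₂ − M₁ = 249.375 − 205.1216 = 44.2534 billion.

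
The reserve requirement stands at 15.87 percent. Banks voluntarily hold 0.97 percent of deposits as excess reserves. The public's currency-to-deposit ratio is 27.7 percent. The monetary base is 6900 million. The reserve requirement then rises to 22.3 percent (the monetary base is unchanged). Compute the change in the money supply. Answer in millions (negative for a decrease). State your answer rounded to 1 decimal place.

Initially m₁ = (1 + 0.277) / (0.1587 + 0.0097 + 0.277) ≈ 2.867086, so M₁ = 2.867086 × 6900 = 19782.8934 million.
After the change m₂ = (1 + 0.277) / (0.223 + 0.0097 + 0.277) ≈ 2.505395, so M₂ = 2.505395 × 6900 = 17287.2255 million.
ΔM = M₂ − M₁ = 17287.2255 − 19782.8934 = -2495.6679 million.

-2495.7 million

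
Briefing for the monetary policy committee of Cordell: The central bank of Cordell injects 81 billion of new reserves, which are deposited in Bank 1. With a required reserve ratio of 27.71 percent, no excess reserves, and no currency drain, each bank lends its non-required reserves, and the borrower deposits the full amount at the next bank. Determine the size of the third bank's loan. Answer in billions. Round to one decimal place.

30.6 billion

Each bank lends a fraction (1 − rr) = 0.7229 of the deposit it receives, so Bank 3 receives 81·0.7229^2 and lends 81·0.7229^3 ≈ 30.5999 billion.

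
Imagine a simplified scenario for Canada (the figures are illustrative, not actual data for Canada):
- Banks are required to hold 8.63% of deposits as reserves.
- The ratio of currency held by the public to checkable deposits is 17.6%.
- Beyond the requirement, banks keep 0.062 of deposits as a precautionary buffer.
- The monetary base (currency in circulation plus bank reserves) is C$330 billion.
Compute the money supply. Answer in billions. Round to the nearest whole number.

The money multiplier is m = (1 + c) / (rr + e + c) = (1 + 0.176) / (0.0863 + 0.062 + 0.176) ≈ 3.6263.
So M = m × MB = 3.6263 × 330 = 1196.679 billion.

C$1197 billion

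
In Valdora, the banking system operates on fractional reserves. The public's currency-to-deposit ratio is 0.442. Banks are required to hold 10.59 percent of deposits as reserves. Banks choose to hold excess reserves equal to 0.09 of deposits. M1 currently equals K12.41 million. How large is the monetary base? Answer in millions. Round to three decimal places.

K5.490 million

The money multiplier is m = (1 + c) / (rr + e + c) = (1 + 0.442) / (0.1059 + 0.09 + 0.442) ≈ 2.260542.
MB = M / m = 12.41 / 2.260542 ≈ 5.4898 million.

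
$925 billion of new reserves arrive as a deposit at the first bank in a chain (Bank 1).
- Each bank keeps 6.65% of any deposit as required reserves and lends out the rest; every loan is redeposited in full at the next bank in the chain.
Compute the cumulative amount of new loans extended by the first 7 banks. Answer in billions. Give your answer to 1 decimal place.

Bank i lends (1 − rr)^i of the original deposit: Bank 1 lends 925·0.9335 = 863.4875, Bank 2 lends 925·0.9335² ≈ 806.0656, and so on.
Summing a geometric series: total = 925·[0.9335·(1 − 0.9335^7) / (1 − 0.9335)] ≈ 4963.6609 billion.

$4963.7 billion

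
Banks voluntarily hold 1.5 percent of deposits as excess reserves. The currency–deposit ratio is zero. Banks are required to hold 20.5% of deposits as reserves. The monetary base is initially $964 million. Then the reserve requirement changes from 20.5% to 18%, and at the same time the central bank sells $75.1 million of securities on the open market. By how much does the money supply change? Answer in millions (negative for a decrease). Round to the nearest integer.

Before: m₁ = 1 / (0.205 + 0.015) ≈ 4.5455, MB₁ = 964, so M₁ = 4.5455 × 964 = 4381.862 million.
After: m₂ = 1 / (0.18 + 0.015) ≈ 5.1282, MB₂ = 964 − 75.1 = 888.9, so M₂ = 5.1282 × 888.9 ≈ 4558.457 million.
ΔM = M₂ − M₁ = 4558.457 − 4381.862 = 176.595 million.

$177 million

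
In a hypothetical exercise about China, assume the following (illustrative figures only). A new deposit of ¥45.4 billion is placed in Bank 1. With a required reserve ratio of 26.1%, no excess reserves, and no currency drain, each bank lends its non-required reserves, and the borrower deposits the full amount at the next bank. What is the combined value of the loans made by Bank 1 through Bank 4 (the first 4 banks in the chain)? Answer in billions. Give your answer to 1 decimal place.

¥90.2 billion

Bank i lends (1 − rr)^i of the original deposit: Bank 1 lends 45.4·0.7390 = 33.5506, Bank 2 lends 45.4·0.7390² ≈ 24.7939, and so on.
Summing a geometric series: total = 45.4·[0.7390·(1 − 0.7390^4) / (1 − 0.7390)] ≈ 90.2076 billion.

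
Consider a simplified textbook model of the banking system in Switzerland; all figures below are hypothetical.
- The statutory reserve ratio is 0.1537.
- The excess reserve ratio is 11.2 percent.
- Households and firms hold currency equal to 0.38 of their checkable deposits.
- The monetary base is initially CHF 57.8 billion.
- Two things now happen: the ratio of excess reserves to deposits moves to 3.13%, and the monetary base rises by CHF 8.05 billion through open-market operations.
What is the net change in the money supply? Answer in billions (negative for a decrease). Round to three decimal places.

CHF 37.306 billion

Before: m₁ = (1 + 0.38) / (0.1537 + 0.112 + 0.38) ≈ 2.137215, MB₁ = 57.8, so M₁ = 2.137215 × 57.8 ≈ 123.531 billion.
After: m₂ = (1 + 0.38) / (0.1537 + 0.0313 + 0.38) ≈ 2.442478, MB₂ = 57.8 + 8.05 = 65.85, so M₂ = 2.442478 × 65.85 ≈ 160.8372 billion.
ΔM = M₂ − M₁ = 160.8372 − 123.531 = 37.3062 billion.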